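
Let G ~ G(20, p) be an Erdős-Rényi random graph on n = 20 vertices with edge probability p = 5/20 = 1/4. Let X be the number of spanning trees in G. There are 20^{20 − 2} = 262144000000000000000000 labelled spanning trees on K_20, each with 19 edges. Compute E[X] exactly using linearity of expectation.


K_20 has 20^{20 − 2} = 262144000000000000000000 labelled spanning trees.
For each such spanning tree H, let X_H = 1 if all 19 edges of H are present in G. Then P[X_H = 1] = p^{19} = (1/4)^{19} = 1/274877906944.
By linearity: E[X] = Σ_H E[X_H] = 262144000000000000000000 · p^{19} = 262144000000000000000000 · 1/274877906944 = 3814697265625/4.
Numerically: E[X] ≈ 9.53674e+11.

E[X] = 262144000000000000000000 · (1/4)^{19} = 3814697265625/4 ≈ 9.53674e+11.


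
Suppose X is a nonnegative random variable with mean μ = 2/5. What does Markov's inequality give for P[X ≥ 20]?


μ = E[X] = 2/5, a = 20.
Markov: P[X ≥ 20] ≤ μ/a = (2/5)/20 = 1/50.
Numerically: ≈ 0.020.
(Since a = 20 > μ = 0.400, the bound 1/50 is < 1 and informative.)

P[X ≥ 20] ≤ 1/50 ≈ 0.020.


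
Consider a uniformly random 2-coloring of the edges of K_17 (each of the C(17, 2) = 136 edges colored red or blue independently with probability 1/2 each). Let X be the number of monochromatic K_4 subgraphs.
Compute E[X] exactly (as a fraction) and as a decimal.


Let X = Σ_S X_S over the C(17, 4) = 2380 subsets S of size 4, where X_S = 1 if the K_4 on S is monochromatic.
For a fixed S, the K_4 on S has C(4, 2) = 6 edges. P[all 6 edges red] = (1/2)^6, and likewise for blue, so P[monochromatic] = 2·(1/2)^6 = 2^{1 − 6} = 1/32.
By linearity: E[X] = C(17, 4) · 2^{1 − 6} = 2380 · 1/32 = 595/8.
Numerically: E[X] ≈ 74.375000.

E[X] = C(17,4)·2^(1−C(4,2)) = 595/8 ≈ 74.375000.


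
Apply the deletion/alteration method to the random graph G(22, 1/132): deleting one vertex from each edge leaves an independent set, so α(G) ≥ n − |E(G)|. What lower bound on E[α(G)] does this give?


E[|E(G)|] = C(22, 2)·p = 231 · (1/132) = 7/4.
E[α(G)] ≥ n − E[|E(G)|] = 22 − 7/4 = 81/4.
Numerically: ≈ 20.2500.
(This is only a lower bound; the true E[α(G)] may be larger.)

E[α(G)] ≥ 81/4 ≈ 20.2500.


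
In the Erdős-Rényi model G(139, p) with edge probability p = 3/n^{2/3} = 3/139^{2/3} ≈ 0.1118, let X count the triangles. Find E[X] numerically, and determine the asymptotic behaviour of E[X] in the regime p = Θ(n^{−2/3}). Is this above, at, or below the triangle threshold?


Number of potential triangles: C(139, 3) = 437989.
Each occurs with probability p³ ≈ (0.1118)³ ≈ 1.3974432e-03.
By linearity: E[X] = C(139, 3)·p³ ≈ 437989 · 1.3974432e-03 ≈ 612.06475.
Since α = 2/3 < 1, p = c/n^{2/3} ≫ 1/n is above the triangle threshold p ~ 1/n. Asymptotically E[X] ~ (c³/6)·n^{3(1−α)} = (3³/6)·n^{1} → ∞; triangles are abundant w.h.p.

E[X] ≈ 612.06475; in regime p = Θ(1/n^{2/3}) E[X] diverges (above the triangle threshold p ~ 1/n).


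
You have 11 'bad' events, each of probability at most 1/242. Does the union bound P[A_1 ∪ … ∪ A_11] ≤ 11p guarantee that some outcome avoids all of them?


Union bound: P[∪_{i=1}^{11} A_i] ≤ Σ_i P[A_i] ≤ 11·p = 11·(1/242) = 1/22.
Numerically: 1/22 ≈ 0.0455.
Is 1/22 < 1? YES.
Since P[∪ A_i] ≤ 1/22 < 1, the complement has P[∩ A_i^c] ≥ 1 − 1/22 = 21/22 > 0, so some outcome avoids every A_i.

11·p = 1/22 ≈ 0.0455; existence CERTIFIED by the union bound.


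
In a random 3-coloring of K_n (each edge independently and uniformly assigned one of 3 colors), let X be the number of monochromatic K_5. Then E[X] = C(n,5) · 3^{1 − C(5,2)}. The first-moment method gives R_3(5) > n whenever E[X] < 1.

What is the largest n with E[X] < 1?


We need C(n, 5) · 3^{1 − 10} < 1, i.e. C(n, 5) < 3^{10 − 1} = 19683.
Check values of n near the boundary:
  n = 18: C(18, 5) = 8568; 8568 < 19683? YES
  n = 19: C(19, 5) = 11628; 11628 < 19683? YES
  n = 20: C(20, 5) = 15504; 15504 < 19683? YES
  n = 21: C(21, 5) = 20349; 20349 < 19683? NO
The largest n with C(n, 5) < 19683 is n = 20 (where E[X] = 5168/6561 ≈ 0.788). Hence R_3(5) > 20, i.e. R_3(5) ≥ 21.

Largest n = 20; hence R_3(5) > 20.


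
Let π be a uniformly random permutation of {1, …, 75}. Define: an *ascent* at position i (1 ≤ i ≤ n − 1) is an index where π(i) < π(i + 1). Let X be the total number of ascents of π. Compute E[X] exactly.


Write X = Σ X_I over i = 1, …, 74, with X_I the indicator of one ascent.
There are 74 indicators.
For each fixed i, the pair (π(i), π(i+1)) is a uniformly random ordered pair of distinct values from {1, …, 75}; by symmetry P[π(i) < π(i+1)] = 1/2.
By linearity: E[X] = 74 · (1/2) = (75 − 1) · (1/2) = 37 ≈ 37.0000.

E[X] = 37 = 37.0000.


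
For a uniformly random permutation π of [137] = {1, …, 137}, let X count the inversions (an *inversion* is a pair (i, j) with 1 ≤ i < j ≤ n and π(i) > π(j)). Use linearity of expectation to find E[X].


Write X = Σ X_I over the C(137, 2) = 9316 pairs i < j, with X_I the indicator of one inversion.
There are 9316 indicators.
For each fixed pair i < j, the values π(i) and π(j) are two distinct elements of {1, …, 137} in uniformly random order; by symmetry P[π(i) > π(j)] = 1/2.
By linearity: E[X] = 9316 · (1/2) = C(137, 2) · (1/2) = 9316/2 = 4658 ≈ 4658.000.

E[X] = 4658 = 4658.000.


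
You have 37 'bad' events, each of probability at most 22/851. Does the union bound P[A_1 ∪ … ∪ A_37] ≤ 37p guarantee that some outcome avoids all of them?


Union bound: P[∪_{i=1}^{37} A_i] ≤ Σ_i P[A_i] ≤ 37·p = 37·(22/851) = 22/23.
Numerically: 22/23 ≈ 0.9565.
Is 22/23 < 1? YES.
Since P[∪ A_i] ≤ 22/23 < 1, the complement has P[∩ A_i^c] ≥ 1 − 22/23 = 1/23 > 0, so some outcome avoids every A_i.

37·p = 22/23 ≈ 0.9565; existence CERTIFIED by the union bound.


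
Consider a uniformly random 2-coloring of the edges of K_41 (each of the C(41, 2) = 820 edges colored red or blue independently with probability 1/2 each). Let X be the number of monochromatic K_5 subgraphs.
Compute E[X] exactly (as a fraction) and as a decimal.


Let X = Σ_S X_S over the C(41, 5) = 749398 subsets S of size 5, where X_S = 1 if the K_5 on S is monochromatic.
For a fixed S, the K_5 on S has C(5, 2) = 10 edges. P[all 10 edges red] = (1/2)^10, and likewise for blue, so P[monochromatic] = 2·(1/2)^10 = 2^{1 − 10} = 1/512.
Summing: E[X] = C(41, 5) · 2^{1 − 10} = 749398 · 1/512 = 374699/256.
Numerically: E[X] ≈ 1463.667969.

E[X] = C(41,5)·2^(1−C(5,2)) = 374699/256 ≈ 1463.667969.


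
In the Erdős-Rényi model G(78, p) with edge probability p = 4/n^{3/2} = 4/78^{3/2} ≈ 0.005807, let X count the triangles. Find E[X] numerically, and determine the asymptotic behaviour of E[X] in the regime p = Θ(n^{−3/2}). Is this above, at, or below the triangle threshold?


Number of potential triangles: C(78, 3) = 76076.
Each occurs with probability p³ ≈ (0.005807)³ ≈ 1.957737e-07.
By linearity: E[X] = C(78, 3)·p³ ≈ 76076 · 1.957737e-07 ≈ 0.0149.
Since α = 3/2 > 1, p = c/n^{3/2} = o(1/n) is below the triangle threshold p ~ 1/n. Asymptotically E[X] ~ (c³/6)·n^{3(1−α)} = (4³/6)·n^{-1.5} → 0, so by Markov's inequality G has no triangles w.h.p.

E[X] ≈ 0.0149; in regime p = Θ(1/n^{3/2}) E[X] tends to 0 (below the triangle threshold p ~ 1/n).


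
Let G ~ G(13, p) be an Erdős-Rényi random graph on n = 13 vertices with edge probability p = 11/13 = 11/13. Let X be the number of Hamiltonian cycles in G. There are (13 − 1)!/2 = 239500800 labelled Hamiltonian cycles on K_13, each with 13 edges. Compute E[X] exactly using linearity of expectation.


K_13 has (13 − 1)!/2 = 239500800 labelled Hamiltonian cycles.
For each such Hamiltonian cycle H, let X_H = 1 if all 13 edges of H are present in G. Then P[X_H = 1] = p^{13} = (11/13)^{13} = 34522712143931/302875106592253.
Summing the indicators: E[X] = Σ_H E[X_H] = 239500800 · p^{13} = 239500800 · 34522712143931/302875106592253 = 8268217176641189644800/302875106592253.
Numerically: E[X] ≈ 2.72991e+07.

E[X] = 239500800 · (11/13)^{13} = 8268217176641189644800/302875106592253 ≈ 2.72991e+07.


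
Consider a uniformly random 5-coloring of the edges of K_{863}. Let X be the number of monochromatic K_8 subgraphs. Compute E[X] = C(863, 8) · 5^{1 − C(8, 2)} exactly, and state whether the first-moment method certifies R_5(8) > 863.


E[X] = C(863, 8) · 5^{1 − 28} = 7386423071602617757 · 5^{−27} = 7386423071602617757/7450580596923828125.
As a reduced fraction: E[X] = 7386423071602617757/7450580596923828125 ≈ 0.991.
Is E[X] < 1? YES.
Since E[X] < 1, there exists a 5-coloring of K_{863} with no monochromatic K_8; hence R_5(8) > 863.

E[X] = 7386423071602617757/7450580596923828125 ≈ 0.991; E[X] < 1, so R_5(8) > 863.


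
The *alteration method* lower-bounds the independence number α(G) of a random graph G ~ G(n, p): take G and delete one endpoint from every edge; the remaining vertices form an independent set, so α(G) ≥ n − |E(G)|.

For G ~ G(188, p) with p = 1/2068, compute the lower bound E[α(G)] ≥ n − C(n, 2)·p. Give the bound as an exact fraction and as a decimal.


E[|E(G)|] = C(188, 2)·p = 17578 · (1/2068) = 17/2.
E[α(G)] ≥ n − E[|E(G)|] = 188 − 17/2 = 359/2.
Numerically: ≈ 179.500.
(This is only a lower bound; the true E[α(G)] may be larger.)

E[α(G)] ≥ 359/2 ≈ 179.500.


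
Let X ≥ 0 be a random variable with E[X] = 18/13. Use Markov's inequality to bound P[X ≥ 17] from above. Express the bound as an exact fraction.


μ = E[X] = 18/13, a = 17.
Markov: P[X ≥ 17] ≤ μ/a = (18/13)/17 = 18/221.
Numerically: ≈ 0.08145.
(Since a = 17 > μ = 1.38462, the bound 18/221 is < 1 and informative.)

P[X ≥ 17] ≤ 18/221 ≈ 0.08145.


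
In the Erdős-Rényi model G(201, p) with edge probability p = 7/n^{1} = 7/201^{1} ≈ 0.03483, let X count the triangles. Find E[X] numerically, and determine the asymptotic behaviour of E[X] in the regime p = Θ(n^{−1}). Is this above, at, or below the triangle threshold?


Number of potential triangles: C(201, 3) = 1333300.
Each occurs with probability p³ ≈ (0.03483)³ ≈ 4.223825e-05.
By linearity: E[X] = C(201, 3)·p³ ≈ 1333300 · 4.223825e-05 ≈ 56.3163.
Here α = 1, so p = 7/n is exactly at the triangle threshold p ~ 1/n. Asymptotically E[X] → c³/6 = 7³/6 = 343/6 ≈ 57.1667, a bounded constant. In this regime the triangle count is asymptotically Poisson(c³/6).

E[X] ≈ 56.3163; in regime p = Θ(1/n^{1}) E[X] stays bounded (at the triangle threshold p ~ 1/n).


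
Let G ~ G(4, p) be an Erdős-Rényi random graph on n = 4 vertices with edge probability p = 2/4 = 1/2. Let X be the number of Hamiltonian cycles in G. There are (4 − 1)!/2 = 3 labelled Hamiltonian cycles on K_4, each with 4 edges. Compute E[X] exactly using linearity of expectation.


K_4 has (4 − 1)!/2 = 3 labelled Hamiltonian cycles.
For each such Hamiltonian cycle H, let X_H = 1 if all 4 edges of H are present in G. Then P[X_H = 1] = p^{4} = (1/2)^{4} = 1/16.
Summing the indicators: E[X] = Σ_H E[X_H] = 3 · p^{4} = 3 · 1/16 = 3/16.
Numerically: E[X] ≈ 0.1875.

E[X] = 3 · (1/2)^{4} = 3/16 ≈ 0.1875.


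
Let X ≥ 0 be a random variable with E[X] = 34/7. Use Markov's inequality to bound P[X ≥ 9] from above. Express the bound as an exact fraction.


μ = E[X] = 34/7, a = 9.
Markov: P[X ≥ 9] ≤ μ/a = (34/7)/9 = 34/63.
Numerically: ≈ 0.539683.
(Since a = 9 > μ = 4.857143, the bound 34/63 is < 1 and informative.)

P[X ≥ 9] ≤ 34/63 ≈ 0.539683.


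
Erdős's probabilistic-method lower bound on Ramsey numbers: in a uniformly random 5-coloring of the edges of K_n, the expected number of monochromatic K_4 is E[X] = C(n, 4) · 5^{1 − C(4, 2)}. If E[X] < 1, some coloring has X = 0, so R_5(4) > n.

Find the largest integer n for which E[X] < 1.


We need C(n, 4) · 5^{1 − 6} < 1, i.e. C(n, 4) < 5^{6 − 1} = 3125.
Check values of n near the boundary:
  n = 15: C(15, 4) = 1365; 1365 < 3125? YES
  n = 16: C(16, 4) = 1820; 1820 < 3125? YES
  n = 17: C(17, 4) = 2380; 2380 < 3125? YES
  n = 18: C(18, 4) = 3060; 3060 < 3125? YES
  n = 19: C(19, 4) = 3876; 3876 < 3125? NO
  n = 20: C(20, 4) = 4845; 4845 < 3125? NO
The largest n with C(n, 4) < 3125 is n = 18 (where E[X] = 612/625 ≈ 0.97920). Hence R_5(4) > 18, i.e. R_5(4) ≥ 19.

Largest n = 18; hence R_5(4) > 18.


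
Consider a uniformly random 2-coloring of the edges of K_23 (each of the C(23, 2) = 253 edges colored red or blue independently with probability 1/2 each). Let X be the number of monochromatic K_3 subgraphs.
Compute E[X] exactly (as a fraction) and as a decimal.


Let X = Σ_S X_S over the C(23, 3) = 1771 subsets S of size 3, where X_S = 1 if the K_3 on S is monochromatic.
For a fixed S, the K_3 on S has C(3, 2) = 3 edges. P[all 3 edges red] = (1/2)^3, and likewise for blue, so P[monochromatic] = 2·(1/2)^3 = 2^{1 − 3} = 1/4.
Summing: E[X] = C(23, 3) · 2^{1 − 3} = 1771 · 1/4 = 1771/4.
Numerically: E[X] ≈ 442.750.

E[X] = C(23,3)·2^(1−C(3,2)) = 1771/4 ≈ 442.750.


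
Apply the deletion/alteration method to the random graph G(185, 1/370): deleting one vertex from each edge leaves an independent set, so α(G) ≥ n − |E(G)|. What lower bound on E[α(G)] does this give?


E[|E(G)|] = C(185, 2)·p = 17020 · (1/370) = 46.
E[α(G)] ≥ n − E[|E(G)|] = 185 − 46 = 139.
Numerically: ≈ 139.00000.
(This is only a lower bound; the true E[α(G)] may be larger.)

E[α(G)] ≥ 139 ≈ 139.00000.


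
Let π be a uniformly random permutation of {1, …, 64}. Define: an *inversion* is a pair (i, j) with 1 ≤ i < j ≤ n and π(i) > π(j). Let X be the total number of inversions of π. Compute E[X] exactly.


Write X = Σ X_I over the C(64, 2) = 2016 pairs i < j, with X_I the indicator of one inversion.
There are 2016 indicators.
For each fixed pair i < j, the values π(i) and π(j) are two distinct elements of {1, …, 64} in uniformly random order; by symmetry P[π(i) > π(j)] = 1/2.
By linearity: E[X] = 2016 · (1/2) = C(64, 2) · (1/2) = 2016/2 = 1008 ≈ 1008.000000.

E[X] = 1008 = 1008.000000.


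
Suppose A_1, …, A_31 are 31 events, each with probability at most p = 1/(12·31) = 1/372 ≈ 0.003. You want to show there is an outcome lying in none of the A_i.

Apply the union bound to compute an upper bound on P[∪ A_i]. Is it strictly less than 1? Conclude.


Union bound: P[∪_{i=1}^{31} A_i] ≤ Σ_i P[A_i] ≤ 31·p = 31·(1/372) = 1/12.
Numerically: 1/12 ≈ 0.083.
Is 1/12 < 1? YES.
Since P[∪ A_i] ≤ 1/12 < 1, the complement has P[∩ A_i^c] ≥ 1 − 1/12 = 11/12 > 0, so some outcome avoids every A_i.

31·p = 1/12 ≈ 0.083; existence CERTIFIED by the union bound.


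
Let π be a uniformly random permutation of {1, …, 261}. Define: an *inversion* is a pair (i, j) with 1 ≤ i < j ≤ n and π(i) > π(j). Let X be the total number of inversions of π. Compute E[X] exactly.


Write X = Σ X_I over the C(261, 2) = 33930 pairs i < j, with X_I the indicator of one inversion.
There are 33930 indicators.
For each fixed pair i < j, the values π(i) and π(j) are two distinct elements of {1, …, 261} in uniformly random order; by symmetry P[π(i) > π(j)] = 1/2.
By linearity: E[X] = 33930 · (1/2) = C(261, 2) · (1/2) = 33930/2 = 16965 ≈ 16965.0000.

E[X] = 16965 = 16965.0000.


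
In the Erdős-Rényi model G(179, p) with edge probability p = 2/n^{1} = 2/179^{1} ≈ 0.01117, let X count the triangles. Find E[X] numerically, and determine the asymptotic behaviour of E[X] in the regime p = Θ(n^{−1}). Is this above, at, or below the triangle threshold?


Number of potential triangles: C(179, 3) = 939929.
Each occurs with probability p³ ≈ (0.01117)³ ≈ 1.394861e-06.
By linearity: E[X] = C(179, 3)·p³ ≈ 939929 · 1.394861e-06 ≈ 1.3111.
Here α = 1, so p = 2/n is exactly at the triangle threshold p ~ 1/n. Asymptotically E[X] → c³/6 = 2³/6 = 4/3 ≈ 1.3333, a bounded constant. In this regime the triangle count is asymptotically Poisson(c³/6).

E[X] ≈ 1.3111; in regime p = Θ(1/n^{1}) E[X] stays bounded (at the triangle threshold p ~ 1/n).


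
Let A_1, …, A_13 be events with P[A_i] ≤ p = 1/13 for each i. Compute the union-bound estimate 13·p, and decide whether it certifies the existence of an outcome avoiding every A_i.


Union bound: P[∪_{i=1}^{13} A_i] ≤ Σ_i P[A_i] ≤ 13·p = 13·(1/13) = 1.
Numerically: 1 ≈ 1.000.
Is 1 < 1? NO.
Since the bound 1 is ≥ 1, the union bound is uninformative here; it does NOT by itself certify existence.

13·p = 1 ≈ 1.000; existence NOT certified by the union bound.


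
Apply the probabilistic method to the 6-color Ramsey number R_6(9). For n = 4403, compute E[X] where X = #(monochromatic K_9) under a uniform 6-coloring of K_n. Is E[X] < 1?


E[X] = C(4403, 9) · 6^{1 − 36} = 1699894433046281918452233150 · 6^{−35} = 1699894433046281918452233150/1719070799748422591028658176.
As a reduced fraction: E[X] = 283315738841046986408705525/286511799958070431838109696 ≈ 0.988845.
Is E[X] < 1? YES.
Since E[X] < 1, there exists a 6-coloring of K_{4403} with no monochromatic K_9; hence R_6(9) > 4403.

E[X] = 283315738841046986408705525/286511799958070431838109696 ≈ 0.988845; E[X] < 1, so R_6(9) > 4403.


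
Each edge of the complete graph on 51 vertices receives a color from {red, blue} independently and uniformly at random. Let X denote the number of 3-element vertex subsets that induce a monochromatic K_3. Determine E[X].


Let X = Σ_S X_S over the C(51, 3) = 20825 subsets S of size 3, where X_S = 1 if the K_3 on S is monochromatic.
For a fixed S, the K_3 on S has C(3, 2) = 3 edges. P[all 3 edges red] = (1/2)^3, and likewise for blue, so P[monochromatic] = 2·(1/2)^3 = 2^{1 − 3} = 1/4.
Summing: E[X] = C(51, 3) · 2^{1 − 3} = 20825 · 1/4 = 20825/4.
Numerically: E[X] ≈ 5206.250.

E[X] = C(51,3)·2^(1−C(3,2)) = 20825/4 ≈ 5206.250.


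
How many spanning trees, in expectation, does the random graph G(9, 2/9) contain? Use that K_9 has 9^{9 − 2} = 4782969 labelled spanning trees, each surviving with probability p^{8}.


K_9 has 9^{9 − 2} = 4782969 labelled spanning trees.
For each such spanning tree H, let X_H = 1 if all 8 edges of H are present in G. Then P[X_H = 1] = p^{8} = (2/9)^{8} = 256/43046721.
By linearity of expectation: E[X] = Σ_H E[X_H] = 4782969 · p^{8} = 4782969 · 256/43046721 = 256/9.
Numerically: E[X] ≈ 28.444.

E[X] = 4782969 · (2/9)^{8} = 256/9 ≈ 28.444.


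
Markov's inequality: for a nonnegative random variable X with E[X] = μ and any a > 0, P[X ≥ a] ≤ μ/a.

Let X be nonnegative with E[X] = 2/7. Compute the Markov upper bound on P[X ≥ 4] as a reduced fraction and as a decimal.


μ = E[X] = 2/7, a = 4.
Markov: P[X ≥ 4] ≤ μ/a = (2/7)/4 = 1/14.
Numerically: ≈ 0.071.
(Since a = 4 > μ = 0.286, the bound 1/14 is < 1 and informative.)

P[X ≥ 4] ≤ 1/14 ≈ 0.071.


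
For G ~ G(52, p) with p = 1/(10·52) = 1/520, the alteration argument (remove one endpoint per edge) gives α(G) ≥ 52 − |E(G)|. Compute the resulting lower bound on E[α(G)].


E[|E(G)|] = C(52, 2)·p = 1326 · (1/520) = 51/20.
E[α(G)] ≥ n − E[|E(G)|] = 52 − 51/20 = 989/20.
Numerically: ≈ 49.45000.
(This is only a lower bound; the true E[α(G)] may be larger.)

E[α(G)] ≥ 989/20 ≈ 49.45000.


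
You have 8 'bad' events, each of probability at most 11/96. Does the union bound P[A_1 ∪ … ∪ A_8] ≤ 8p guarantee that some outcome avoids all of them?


Union bound: P[∪_{i=1}^{8} A_i] ≤ Σ_i P[A_i] ≤ 8·p = 8·(11/96) = 11/12.
Numerically: 11/12 ≈ 0.9167.
Is 11/12 < 1? YES.
Since P[∪ A_i] ≤ 11/12 < 1, the complement has P[∩ A_i^c] ≥ 1 − 11/12 = 1/12 > 0, so some outcome avoids every A_i.

8·p = 11/12 ≈ 0.9167; existence CERTIFIED by the union bound.


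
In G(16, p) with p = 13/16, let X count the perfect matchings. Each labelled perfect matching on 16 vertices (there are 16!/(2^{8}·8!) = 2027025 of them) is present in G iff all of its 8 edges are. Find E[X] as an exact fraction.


K_16 has 16!/(2^{8}·8!) = 2027025 labelled perfect matchings.
For each such perfect matching H, let X_H = 1 if all 8 edges of H are present in G. Then P[X_H = 1] = p^{8} = (13/16)^{8} = 815730721/4294967296.
By linearity: E[X] = Σ_H E[X_H] = 2027025 · p^{8} = 2027025 · 815730721/4294967296 = 1653506564735025/4294967296.
Numerically: E[X] ≈ 384987.

E[X] = 2027025 · (13/16)^{8} = 1653506564735025/4294967296 ≈ 384987.


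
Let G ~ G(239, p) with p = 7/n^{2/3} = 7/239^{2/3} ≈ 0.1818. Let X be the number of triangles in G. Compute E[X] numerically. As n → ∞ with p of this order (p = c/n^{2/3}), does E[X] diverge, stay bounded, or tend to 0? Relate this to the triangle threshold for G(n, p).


Number of potential triangles: C(239, 3) = 2246839.
Each occurs with probability p³ ≈ (0.1818)³ ≈ 6.004797e-03.
By linearity: E[X] = C(239, 3)·p³ ≈ 2246839 · 6.004797e-03 ≈ 13491.8117.
Since α = 2/3 < 1, p = c/n^{2/3} ≫ 1/n is above the triangle threshold p ~ 1/n. Asymptotically E[X] ~ (c³/6)·n^{3(1−α)} = (7³/6)·n^{1} → ∞; triangles are abundant w.h.p.

E[X] ≈ 13491.8117; in regime p = Θ(1/n^{2/3}) E[X] diverges (above the triangle threshold p ~ 1/n).


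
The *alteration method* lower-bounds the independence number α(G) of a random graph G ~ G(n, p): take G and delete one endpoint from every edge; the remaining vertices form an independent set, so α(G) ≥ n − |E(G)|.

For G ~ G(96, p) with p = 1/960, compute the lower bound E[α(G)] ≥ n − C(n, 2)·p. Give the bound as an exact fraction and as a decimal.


E[|E(G)|] = C(96, 2)·p = 4560 · (1/960) = 19/4.
E[α(G)] ≥ n − E[|E(G)|] = 96 − 19/4 = 365/4.
Numerically: ≈ 91.250000.
(This is only a lower bound; the true E[α(G)] may be larger.)

E[α(G)] ≥ 365/4 ≈ 91.250000.


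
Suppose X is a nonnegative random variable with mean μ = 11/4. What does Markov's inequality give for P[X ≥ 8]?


μ = E[X] = 11/4, a = 8.
Markov: P[X ≥ 8] ≤ μ/a = (11/4)/8 = 11/32.
Numerically: ≈ 0.344.
(Since a = 8 > μ = 2.750, the bound 11/32 is < 1 and informative.)

P[X ≥ 8] ≤ 11/32 ≈ 0.344.


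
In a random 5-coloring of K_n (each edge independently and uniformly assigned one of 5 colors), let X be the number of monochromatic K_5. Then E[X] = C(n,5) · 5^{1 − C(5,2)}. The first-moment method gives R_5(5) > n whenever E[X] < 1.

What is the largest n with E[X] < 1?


We need C(n, 5) · 5^{1 − 10} < 1, i.e. C(n, 5) < 5^{10 − 1} = 1953125.
Check values of n near the boundary:
  n = 43: C(43, 5) = 962598; 962598 < 1953125? YES
  n = 44: C(44, 5) = 1086008; 1086008 < 1953125? YES
  n = 45: C(45, 5) = 1221759; 1221759 < 1953125? YES
  n = 46: C(46, 5) = 1370754; 1370754 < 1953125? YES
  n = 47: C(47, 5) = 1533939; 1533939 < 1953125? YES
  n = 48: C(48, 5) = 1712304; 1712304 < 1953125? YES
  n = 49: C(49, 5) = 1906884; 1906884 < 1953125? YES
  n = 50: C(50, 5) = 2118760; 2118760 < 1953125? NO
The largest n with C(n, 5) < 1953125 is n = 49 (where E[X] = 1906884/1953125 ≈ 0.976325). Hence R_5(5) > 49, i.e. R_5(5) ≥ 50.

Largest n = 49; hence R_5(5) > 49.


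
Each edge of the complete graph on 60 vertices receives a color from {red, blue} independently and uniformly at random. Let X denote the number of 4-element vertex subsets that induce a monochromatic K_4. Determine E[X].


Let X = Σ_S X_S over the C(60, 4) = 487635 subsets S of size 4, where X_S = 1 if the K_4 on S is monochromatic.
For a fixed S, the K_4 on S has C(4, 2) = 6 edges. P[all 6 edges red] = (1/2)^6, and likewise for blue, so P[monochromatic] = 2·(1/2)^6 = 2^{1 − 6} = 1/32.
By linearity: E[X] = C(60, 4) · 2^{1 − 6} = 487635 · 1/32 = 487635/32.
Numerically: E[X] ≈ 15238.5938.

E[X] = C(60,4)·2^(1−C(4,2)) = 487635/32 ≈ 15238.5938.


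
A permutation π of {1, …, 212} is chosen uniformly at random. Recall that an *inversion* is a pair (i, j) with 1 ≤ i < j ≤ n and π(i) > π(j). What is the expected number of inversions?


Write X = Σ X_I over the C(212, 2) = 22366 pairs i < j, with X_I the indicator of one inversion.
There are 22366 indicators.
For each fixed pair i < j, the values π(i) and π(j) are two distinct elements of {1, …, 212} in uniformly random order; by symmetry P[π(i) > π(j)] = 1/2.
By linearity: E[X] = 22366 · (1/2) = C(212, 2) · (1/2) = 22366/2 = 11183 ≈ 11183.00000.

E[X] = 11183 = 11183.00000.


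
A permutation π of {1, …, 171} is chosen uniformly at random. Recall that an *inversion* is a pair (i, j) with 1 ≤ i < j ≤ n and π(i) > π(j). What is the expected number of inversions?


Write X = Σ X_I over the C(171, 2) = 14535 pairs i < j, with X_I the indicator of one inversion.
There are 14535 indicators.
For each fixed pair i < j, the values π(i) and π(j) are two distinct elements of {1, …, 171} in uniformly random order; by symmetry P[π(i) > π(j)] = 1/2.
By linearity: E[X] = 14535 · (1/2) = C(171, 2) · (1/2) = 14535/2 = 14535/2 ≈ 7267.5000.

E[X] = 14535/2 = 7267.5000.


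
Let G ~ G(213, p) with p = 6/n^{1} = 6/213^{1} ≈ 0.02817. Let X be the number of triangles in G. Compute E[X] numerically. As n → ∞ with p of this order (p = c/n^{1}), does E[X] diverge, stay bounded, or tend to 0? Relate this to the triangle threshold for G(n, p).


Number of potential triangles: C(213, 3) = 1587986.
Each occurs with probability p³ ≈ (0.02817)³ ≈ 2.235193e-05.
By linearity: E[X] = C(213, 3)·p³ ≈ 1587986 · 2.235193e-05 ≈ 35.4945.
Here α = 1, so p = 6/n is exactly at the triangle threshold p ~ 1/n. Asymptotically E[X] → c³/6 = 6³/6 = 36 ≈ 36.0000, a bounded constant. In this regime the triangle count is asymptotically Poisson(c³/6).

E[X] ≈ 35.4945; in regime p = Θ(1/n^{1}) E[X] stays bounded (at the triangle threshold p ~ 1/n).


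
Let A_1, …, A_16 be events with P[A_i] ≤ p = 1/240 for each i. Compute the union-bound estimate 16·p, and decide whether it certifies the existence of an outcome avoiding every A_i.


Union bound: P[∪_{i=1}^{16} A_i] ≤ Σ_i P[A_i] ≤ 16·p = 16·(1/240) = 1/15.
Numerically: 1/15 ≈ 0.0666667.
Is 1/15 < 1? YES.
Since P[∪ A_i] ≤ 1/15 < 1, the complement has P[∩ A_i^c] ≥ 1 − 1/15 = 14/15 > 0, so some outcome avoids every A_i.

16·p = 1/15 ≈ 0.0666667; existence CERTIFIED by the union bound.


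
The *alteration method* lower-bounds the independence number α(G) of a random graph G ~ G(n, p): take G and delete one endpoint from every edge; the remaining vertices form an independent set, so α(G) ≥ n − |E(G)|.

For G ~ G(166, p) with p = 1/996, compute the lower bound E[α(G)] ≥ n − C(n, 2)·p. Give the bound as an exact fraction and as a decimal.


E[|E(G)|] = C(166, 2)·p = 13695 · (1/996) = 55/4.
E[α(G)] ≥ n − E[|E(G)|] = 166 − 55/4 = 609/4.
Numerically: ≈ 152.250.
(This is only a lower bound; the true E[α(G)] may be larger.)

E[α(G)] ≥ 609/4 ≈ 152.250.


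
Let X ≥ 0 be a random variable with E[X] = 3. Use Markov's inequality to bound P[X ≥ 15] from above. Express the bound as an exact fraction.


μ = E[X] = 3, a = 15.
Markov: P[X ≥ 15] ≤ μ/a = (3)/15 = 1/5.
Numerically: ≈ 0.200000.
(Since a = 15 > μ = 3.000000, the bound 1/5 is < 1 and informative.)

P[X ≥ 15] ≤ 1/5 ≈ 0.200000.


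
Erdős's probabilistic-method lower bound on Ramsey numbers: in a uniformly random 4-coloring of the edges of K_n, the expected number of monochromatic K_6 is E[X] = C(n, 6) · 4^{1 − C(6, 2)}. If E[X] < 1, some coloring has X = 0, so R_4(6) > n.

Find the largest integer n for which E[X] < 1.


We need C(n, 6) · 4^{1 − 15} < 1, i.e. C(n, 6) < 4^{15 − 1} = 268435456.
Check values of n near the boundary:
  n = 75: C(75, 6) = 201359550; 201359550 < 268435456? YES
  n = 76: C(76, 6) = 218618940; 218618940 < 268435456? YES
  n = 77: C(77, 6) = 237093780; 237093780 < 268435456? YES
  n = 78: C(78, 6) = 256851595; 256851595 < 268435456? YES
  n = 79: C(79, 6) = 277962685; 277962685 < 268435456? NO
  n = 80: C(80, 6) = 300500200; 300500200 < 268435456? NO
The largest n with C(n, 6) < 268435456 is n = 78 (where E[X] = 256851595/268435456 ≈ 0.956847). Hence R_4(6) > 78, i.e. R_4(6) ≥ 79.

Largest n = 78; hence R_4(6) > 78.


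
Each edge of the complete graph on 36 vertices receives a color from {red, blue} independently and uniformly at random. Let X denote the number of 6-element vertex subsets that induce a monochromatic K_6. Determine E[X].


Let X = Σ_S X_S over the C(36, 6) = 1947792 subsets S of size 6, where X_S = 1 if the K_6 on S is monochromatic.
For a fixed S, the K_6 on S has C(6, 2) = 15 edges. P[all 15 edges red] = (1/2)^15, and likewise for blue, so P[monochromatic] = 2·(1/2)^15 = 2^{1 − 15} = 1/16384.
By linearity of expectation: E[X] = C(36, 6) · 2^{1 − 15} = 1947792 · 1/16384 = 121737/1024.
Numerically: E[X] ≈ 118.8838.

E[X] = C(36,6)·2^(1−C(6,2)) = 121737/1024 ≈ 118.8838.


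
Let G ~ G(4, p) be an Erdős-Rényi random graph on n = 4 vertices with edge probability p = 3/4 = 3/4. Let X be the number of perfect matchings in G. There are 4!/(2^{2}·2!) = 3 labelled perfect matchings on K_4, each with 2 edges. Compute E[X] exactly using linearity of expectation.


K_4 has 4!/(2^{2}·2!) = 3 labelled perfect matchings.
For each such perfect matching H, let X_H = 1 if all 2 edges of H are present in G. Then P[X_H = 1] = p^{2} = (3/4)^{2} = 9/16.
Summing the indicators: E[X] = Σ_H E[X_H] = 3 · p^{2} = 3 · 9/16 = 27/16.
Numerically: E[X] ≈ 1.688.

E[X] = 3 · (3/4)^{2} = 27/16 ≈ 1.688.


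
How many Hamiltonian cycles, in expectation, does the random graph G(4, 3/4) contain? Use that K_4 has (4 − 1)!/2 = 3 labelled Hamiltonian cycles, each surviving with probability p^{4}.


K_4 has (4 − 1)!/2 = 3 labelled Hamiltonian cycles.
For each such Hamiltonian cycle H, let X_H = 1 if all 4 edges of H are present in G. Then P[X_H = 1] = p^{4} = (3/4)^{4} = 81/256.
Summing the indicators: E[X] = Σ_H E[X_H] = 3 · p^{4} = 3 · 81/256 = 243/256.
Numerically: E[X] ≈ 0.949219.

E[X] = 3 · (3/4)^{4} = 243/256 ≈ 0.949219.


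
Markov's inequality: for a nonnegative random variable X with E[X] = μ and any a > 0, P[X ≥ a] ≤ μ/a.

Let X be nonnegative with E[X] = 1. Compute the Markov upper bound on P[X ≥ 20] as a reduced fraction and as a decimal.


μ = E[X] = 1, a = 20.
Markov: P[X ≥ 20] ≤ μ/a = (1)/20 = 1/20.
Numerically: ≈ 0.050000.
(Since a = 20 > μ = 1.000000, the bound 1/20 is < 1 and informative.)

P[X ≥ 20] ≤ 1/20 ≈ 0.050000.


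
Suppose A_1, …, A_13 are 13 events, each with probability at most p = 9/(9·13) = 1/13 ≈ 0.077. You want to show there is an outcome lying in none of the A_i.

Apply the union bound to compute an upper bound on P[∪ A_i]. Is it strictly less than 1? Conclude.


Union bound: P[∪_{i=1}^{13} A_i] ≤ Σ_i P[A_i] ≤ 13·p = 13·(1/13) = 1.
Numerically: 1 ≈ 1.000.
Is 1 < 1? NO.
Since the bound 1 is ≥ 1, the union bound is uninformative here; it does NOT by itself certify existence.

13·p = 1 ≈ 1.000; existence NOT certified by the union bound.


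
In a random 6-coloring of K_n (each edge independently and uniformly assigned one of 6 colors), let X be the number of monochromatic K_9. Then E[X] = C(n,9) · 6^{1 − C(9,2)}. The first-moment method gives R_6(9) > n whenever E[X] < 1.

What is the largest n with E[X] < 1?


We need C(n, 9) · 6^{1 − 36} < 1, i.e. C(n, 9) < 6^{36 − 1} = 1719070799748422591028658176.
Check values of n near the boundary:
  n = 4403: C(4403, 9) = 1699894433046281918452233150; 1699894433046281918452233150 < 1719070799748422591028658176? YES
  n = 4404: C(4404, 9) = 1703375445537161676647015880; 1703375445537161676647015880 < 1719070799748422591028658176? YES
  n = 4405: C(4405, 9) = 1706862792900636302463627150; 1706862792900636302463627150 < 1719070799748422591028658176? YES
  n = 4406: C(4406, 9) = 1710356485221788389505285700; 1710356485221788389505285700 < 1719070799748422591028658176? YES
  n = 4407: C(4407, 9) = 1713856532599459170657070050; 1713856532599459170657070050 < 1719070799748422591028658176? YES
  n = 4408: C(4408, 9) = 1717362945146264156457459600; 1717362945146264156457459600 < 1719070799748422591028658176? YES
  n = 4409: C(4409, 9) = 1720875732988608787686577131; 1720875732988608787686577131 < 1719070799748422591028658176? NO
  n = 4410: C(4410, 9) = 1724394906266704102180823710; 1724394906266704102180823710 < 1719070799748422591028658176? NO
The largest n with C(n, 9) < 1719070799748422591028658176 is n = 4408 (where E[X] = 35778394690547169926197075/35813974994758803979763712 ≈ 0.999). Hence R_6(9) > 4408, i.e. R_6(9) ≥ 4409.

Largest n = 4408; hence R_6(9) > 4408.


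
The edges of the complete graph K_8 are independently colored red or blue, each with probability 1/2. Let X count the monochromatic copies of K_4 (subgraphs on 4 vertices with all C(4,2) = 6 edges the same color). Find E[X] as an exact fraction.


Let X = Σ_S X_S over the C(8, 4) = 70 subsets S of size 4, where X_S = 1 if the K_4 on S is monochromatic.
For a fixed S, the K_4 on S has C(4, 2) = 6 edges. P[all 6 edges red] = (1/2)^6, and likewise for blue, so P[monochromatic] = 2·(1/2)^6 = 2^{1 − 6} = 1/32.
By linearity of expectation: E[X] = C(8, 4) · 2^{1 − 6} = 70 · 1/32 = 35/16.
Numerically: E[X] ≈ 2.187500.

E[X] = C(8,4)·2^(1−C(4,2)) = 35/16 ≈ 2.187500.


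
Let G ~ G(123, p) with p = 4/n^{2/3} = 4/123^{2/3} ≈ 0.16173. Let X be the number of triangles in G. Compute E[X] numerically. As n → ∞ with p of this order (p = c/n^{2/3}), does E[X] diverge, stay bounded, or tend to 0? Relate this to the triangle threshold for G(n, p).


Number of potential triangles: C(123, 3) = 302621.
Each occurs with probability p³ ≈ (0.16173)³ ≈ 4.2302862e-03.
By linearity: E[X] = C(123, 3)·p³ ≈ 302621 · 4.2302862e-03 ≈ 1280.17344.
Since α = 2/3 < 1, p = c/n^{2/3} ≫ 1/n is above the triangle threshold p ~ 1/n. Asymptotically E[X] ~ (c³/6)·n^{3(1−α)} = (4³/6)·n^{1} → ∞; triangles are abundant w.h.p.

E[X] ≈ 1280.17344; in regime p = Θ(1/n^{2/3}) E[X] diverges (above the triangle threshold p ~ 1/n).


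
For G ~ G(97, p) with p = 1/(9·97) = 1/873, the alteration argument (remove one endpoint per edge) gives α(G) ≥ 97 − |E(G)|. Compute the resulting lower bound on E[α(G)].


E[|E(G)|] = C(97, 2)·p = 4656 · (1/873) = 16/3.
E[α(G)] ≥ n − E[|E(G)|] = 97 − 16/3 = 275/3.
Numerically: ≈ 91.666667.
(This is only a lower bound; the true E[α(G)] may be larger.)

E[α(G)] ≥ 275/3 ≈ 91.666667.


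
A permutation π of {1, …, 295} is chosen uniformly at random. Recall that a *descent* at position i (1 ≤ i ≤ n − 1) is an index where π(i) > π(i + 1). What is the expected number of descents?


Write X = Σ X_I over i = 1, …, 294, with X_I the indicator of one descent.
There are 294 indicators.
For each fixed i, the pair (π(i), π(i+1)) is a uniformly random ordered pair of distinct values from {1, …, 295}; by symmetry P[π(i) > π(i+1)] = 1/2.
By linearity: E[X] = 294 · (1/2) = (295 − 1) · (1/2) = 147 ≈ 147.000000.

E[X] = 147 = 147.000000.


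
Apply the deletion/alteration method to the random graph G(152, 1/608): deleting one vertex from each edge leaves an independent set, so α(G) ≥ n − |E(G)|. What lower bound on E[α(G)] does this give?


E[|E(G)|] = C(152, 2)·p = 11476 · (1/608) = 151/8.
E[α(G)] ≥ n − E[|E(G)|] = 152 − 151/8 = 1065/8.
Numerically: ≈ 133.1250.
(This is only a lower bound; the true E[α(G)] may be larger.)

E[α(G)] ≥ 1065/8 ≈ 133.1250.


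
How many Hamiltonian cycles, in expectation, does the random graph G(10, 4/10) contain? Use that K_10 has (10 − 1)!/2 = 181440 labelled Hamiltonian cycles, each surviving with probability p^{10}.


K_10 has (10 − 1)!/2 = 181440 labelled Hamiltonian cycles.
For each such Hamiltonian cycle H, let X_H = 1 if all 10 edges of H are present in G. Then P[X_H = 1] = p^{10} = (2/5)^{10} = 1024/9765625.
By linearity: E[X] = Σ_H E[X_H] = 181440 · p^{10} = 181440 · 1024/9765625 = 37158912/1953125.
Numerically: E[X] ≈ 19.0254.

E[X] = 181440 · (2/5)^{10} = 37158912/1953125 ≈ 19.0254.


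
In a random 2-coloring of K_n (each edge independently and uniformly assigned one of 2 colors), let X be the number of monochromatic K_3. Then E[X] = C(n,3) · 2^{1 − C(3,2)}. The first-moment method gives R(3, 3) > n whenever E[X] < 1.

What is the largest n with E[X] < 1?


We need C(n, 3) · 2^{1 − 3} < 1, i.e. C(n, 3) < 2^{3 − 1} = 4.
Check values of n near the boundary:
  n = 3: C(3, 3) = 1; 1 < 4? YES
  n = 4: C(4, 3) = 4; 4 < 4? NO
  n = 5: C(5, 3) = 10; 10 < 4? NO
The largest n with C(n, 3) < 4 is n = 3 (where E[X] = 1/4 ≈ 0.250). Hence R(3, 3) > 3, i.e. R(3, 3) ≥ 4.

Largest n = 3; hence R(3, 3) > 3.


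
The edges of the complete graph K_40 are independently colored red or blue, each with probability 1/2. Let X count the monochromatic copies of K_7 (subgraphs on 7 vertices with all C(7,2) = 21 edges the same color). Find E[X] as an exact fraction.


Let X = Σ_S X_S over the C(40, 7) = 18643560 subsets S of size 7, where X_S = 1 if the K_7 on S is monochromatic.
For a fixed S, the K_7 on S has C(7, 2) = 21 edges. P[all 21 edges red] = (1/2)^21, and likewise for blue, so P[monochromatic] = 2·(1/2)^21 = 2^{1 − 21} = 1/1048576.
Summing: E[X] = C(40, 7) · 2^{1 − 21} = 18643560 · 1/1048576 = 2330445/131072.
Numerically: E[X] ≈ 17.780.

E[X] = C(40,7)·2^(1−C(7,2)) = 2330445/131072 ≈ 17.780.


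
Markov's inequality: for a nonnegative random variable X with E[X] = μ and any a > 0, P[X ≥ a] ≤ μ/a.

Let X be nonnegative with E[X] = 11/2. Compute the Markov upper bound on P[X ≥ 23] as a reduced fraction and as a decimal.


μ = E[X] = 11/2, a = 23.
Markov: P[X ≥ 23] ≤ μ/a = (11/2)/23 = 11/46.
Numerically: ≈ 0.239.
(Since a = 23 > μ = 5.500, the bound 11/46 is < 1 and informative.)

P[X ≥ 23] ≤ 11/46 ≈ 0.239.


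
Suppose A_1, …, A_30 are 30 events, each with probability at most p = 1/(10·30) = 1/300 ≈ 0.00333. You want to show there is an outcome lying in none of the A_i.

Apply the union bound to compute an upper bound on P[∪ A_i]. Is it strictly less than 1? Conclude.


Union bound: P[∪_{i=1}^{30} A_i] ≤ Σ_i P[A_i] ≤ 30·p = 30·(1/300) = 1/10.
Numerically: 1/10 ≈ 0.10000.
Is 1/10 < 1? YES.
Since P[∪ A_i] ≤ 1/10 < 1, the complement has P[∩ A_i^c] ≥ 1 − 1/10 = 9/10 > 0, so some outcome avoids every A_i.

30·p = 1/10 ≈ 0.10000; existence CERTIFIED by the union bound.


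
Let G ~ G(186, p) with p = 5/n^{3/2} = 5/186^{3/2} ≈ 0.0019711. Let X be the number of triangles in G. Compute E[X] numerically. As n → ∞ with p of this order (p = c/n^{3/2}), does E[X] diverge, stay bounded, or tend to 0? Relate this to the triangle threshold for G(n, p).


Number of potential triangles: C(186, 3) = 1055240.
Each occurs with probability p³ ≈ (0.0019711)³ ≈ 7.6577602e-09.
By linearity: E[X] = C(186, 3)·p³ ≈ 1055240 · 7.6577602e-09 ≈ 0.00808.
Since α = 3/2 > 1, p = c/n^{3/2} = o(1/n) is below the triangle threshold p ~ 1/n. Asymptotically E[X] ~ (c³/6)·n^{3(1−α)} = (5³/6)·n^{-1.5} → 0, so by Markov's inequality G has no triangles w.h.p.

E[X] ≈ 0.00808; in regime p = Θ(1/n^{3/2}) E[X] tends to 0 (below the triangle threshold p ~ 1/n).


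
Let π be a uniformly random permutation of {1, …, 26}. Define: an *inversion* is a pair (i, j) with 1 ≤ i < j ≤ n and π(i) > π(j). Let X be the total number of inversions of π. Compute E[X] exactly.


Write X = Σ X_I over the C(26, 2) = 325 pairs i < j, with X_I the indicator of one inversion.
There are 325 indicators.
For each fixed pair i < j, the values π(i) and π(j) are two distinct elements of {1, …, 26} in uniformly random order; by symmetry P[π(i) > π(j)] = 1/2.
By linearity: E[X] = 325 · (1/2) = C(26, 2) · (1/2) = 325/2 = 325/2 ≈ 162.500000.

E[X] = 325/2 = 162.500000.


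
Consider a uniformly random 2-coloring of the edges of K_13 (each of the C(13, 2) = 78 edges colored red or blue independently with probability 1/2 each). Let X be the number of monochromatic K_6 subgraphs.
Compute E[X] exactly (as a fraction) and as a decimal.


Let X = Σ_S X_S over the C(13, 6) = 1716 subsets S of size 6, where X_S = 1 if the K_6 on S is monochromatic.
For a fixed S, the K_6 on S has C(6, 2) = 15 edges. P[all 15 edges red] = (1/2)^15, and likewise for blue, so P[monochromatic] = 2·(1/2)^15 = 2^{1 − 15} = 1/16384.
Summing: E[X] = C(13, 6) · 2^{1 − 15} = 1716 · 1/16384 = 429/4096.
Numerically: E[X] ≈ 0.10474.

E[X] = C(13,6)·2^(1−C(6,2)) = 429/4096 ≈ 0.10474.
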